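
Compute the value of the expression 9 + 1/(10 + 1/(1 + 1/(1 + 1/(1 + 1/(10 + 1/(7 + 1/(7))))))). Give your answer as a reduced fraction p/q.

157087/17274

a_0 = 9: 9/1
a_1 = 10: 91/10
a_2 = 1: 100/11
a_3 = 1: 191/21
a_4 = 1: 291/32
a_5 = 10: 3101/341
a_6 = 7: 21998/2419
a_7 = 7: 157087/17274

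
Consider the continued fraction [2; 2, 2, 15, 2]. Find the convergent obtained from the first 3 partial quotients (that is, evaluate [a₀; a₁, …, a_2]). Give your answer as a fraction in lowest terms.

a_0 = 2: 2/1
a_1 = 2: 5/2
a_2 = 2: 12/5

12/5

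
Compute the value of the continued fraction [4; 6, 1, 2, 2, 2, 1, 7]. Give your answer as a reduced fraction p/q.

a_0 = 4: 4/1
a_1 = 6: 25/6
a_2 = 1: 29/7
a_3 = 2: 83/20
a_4 = 2: 195/47
a_5 = 2: 473/114
a_6 = 1: 668/161
a_7 = 7: 5149/1241

5149/1241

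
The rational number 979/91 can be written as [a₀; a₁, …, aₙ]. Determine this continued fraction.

[10; 1, 3, 7, 3]

Run the Euclidean algorithm, recording each quotient:
979 ÷ 91 → quotient 10, remainder 69
91 ÷ 69 → quotient 1, remainder 22
69 ÷ 22 → quotient 3, remainder 3
22 ÷ 3 → quotient 7, remainder 1
3 ÷ 1 → quotient 3, remainder 0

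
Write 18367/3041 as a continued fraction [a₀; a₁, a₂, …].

Apply division with remainder until the remainder is 0:
⌊18367/3041⌋ = 6, remainder 121
⌊3041/121⌋ = 25, remainder 16
⌊121/16⌋ = 7, remainder 9
⌊16/9⌋ = 1, remainder 7
⌊9/7⌋ = 1, remainder 2
⌊7/2⌋ = 3, remainder 1
⌊2/1⌋ = 2, remainder 0

[6; 25, 7, 1, 1, 3, 2]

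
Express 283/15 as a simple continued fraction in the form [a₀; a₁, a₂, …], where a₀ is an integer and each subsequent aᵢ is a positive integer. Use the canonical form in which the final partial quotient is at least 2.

Apply division with remainder until the remainder is 0:
283 ÷ 15 → quotient 18, remainder 13
15 ÷ 13 → quotient 1, remainder 2
13 ÷ 2 → quotient 6, remainder 1
2 ÷ 1 → quotient 2, remainder 0

[18; 1, 6, 2]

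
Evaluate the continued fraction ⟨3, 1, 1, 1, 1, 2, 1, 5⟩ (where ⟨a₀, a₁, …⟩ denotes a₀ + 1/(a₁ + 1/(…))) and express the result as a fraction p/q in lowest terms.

Compute successive convergents:
a_0 = 3: 3/1
a_1 = 1: 4/1
a_2 = 1: 7/2
a_3 = 1: 11/3
a_4 = 1: 18/5
a_5 = 2: 47/13
a_6 = 1: 65/18
a_7 = 5: 372/103

372/103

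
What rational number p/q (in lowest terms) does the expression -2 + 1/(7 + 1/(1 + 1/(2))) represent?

Start with 2.
1 + 1/(2/1) = 1 + 1/2 = 3/2
7 + 1/(3/2) = 7 + 2/3 = 23/3
-2 + 1/(23/3) = -2 + 3/23 = -43/23

-43/23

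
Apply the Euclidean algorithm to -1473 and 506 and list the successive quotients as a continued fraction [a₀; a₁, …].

[-3; 11, 4, 11]

Run the Euclidean algorithm, recording each quotient:
⌊-1473/506⌋ = -3, remainder 45
⌊506/45⌋ = 11, remainder 11
⌊45/11⌋ = 4, remainder 1
⌊11/1⌋ = 11, remainder 0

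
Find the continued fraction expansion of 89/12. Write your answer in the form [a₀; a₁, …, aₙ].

[7; 2, 2, 2]

Apply division with remainder until the remainder is 0:
89 = 7·12 + 5, so a_0 = 7
12 = 2·5 + 2, so a_1 = 2
5 = 2·2 + 1, so a_2 = 2
2 = 2·1 + 0, so a_3 = 2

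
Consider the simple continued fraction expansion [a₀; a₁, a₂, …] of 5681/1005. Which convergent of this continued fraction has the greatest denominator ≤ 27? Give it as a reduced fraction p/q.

130/23

a_0 = 5: 5/1  (≤ bound)
a_1 = 1: 6/1  (≤ bound)
a_2 = 1: 11/2  (≤ bound)
a_3 = 1: 17/3  (≤ bound)
a_4 = 7: 130/23  (≤ bound)
a_5 = 3: 407/72  (> 27, stop)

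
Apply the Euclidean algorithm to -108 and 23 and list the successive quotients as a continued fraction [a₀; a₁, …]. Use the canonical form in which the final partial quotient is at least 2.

Run the Euclidean algorithm, recording each quotient:
-108 = -5·23 + 7, so a_0 = -5
23 = 3·7 + 2, so a_1 = 3
7 = 3·2 + 1, so a_2 = 3
2 = 2·1 + 0, so a_3 = 2

[-5; 3, 3, 2]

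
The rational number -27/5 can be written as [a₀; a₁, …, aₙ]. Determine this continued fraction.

[-6; 1, 1, 2]

Run the Euclidean algorithm, recording each quotient:
-27 = -6·5 + 3, so a_0 = -6
5 = 1·3 + 2, so a_1 = 1
3 = 1·2 + 1, so a_2 = 1
2 = 2·1 + 0, so a_3 = 2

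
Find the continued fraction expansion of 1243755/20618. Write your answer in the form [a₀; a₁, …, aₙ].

[60; 3, 11, 3, 1, 9, 7, 2]

Repeatedly divide and take the remainder:
1243755 ÷ 20618 → quotient 60, remainder 6675
20618 ÷ 6675 → quotient 3, remainder 593
6675 ÷ 593 → quotient 11, remainder 152
593 ÷ 152 → quotient 3, remainder 137
152 ÷ 137 → quotient 1, remainder 15
137 ÷ 15 → quotient 9, remainder 2
15 ÷ 2 → quotient 7, remainder 1
2 ÷ 1 → quotient 2, remainder 0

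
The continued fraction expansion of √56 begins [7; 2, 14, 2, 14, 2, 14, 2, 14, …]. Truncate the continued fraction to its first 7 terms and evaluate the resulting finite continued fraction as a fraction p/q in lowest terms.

Use the convergent recurrence hₖ = aₖ·hₖ₋₁ + hₖ₋₂ (and likewise for the denominators kₖ):
a_0 = 7: 7/1
a_1 = 2: 15/2
a_2 = 14: 217/29
a_3 = 2: 449/60
a_4 = 14: 6503/869
a_5 = 2: 13455/1798
a_6 = 14: 194873/26041

194873/26041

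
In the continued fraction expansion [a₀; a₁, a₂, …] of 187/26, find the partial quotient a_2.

⌊187/26⌋ = 7, remainder 5
⌊26/5⌋ = 5, remainder 1
⌊5/1⌋ = 5, remainder 0

5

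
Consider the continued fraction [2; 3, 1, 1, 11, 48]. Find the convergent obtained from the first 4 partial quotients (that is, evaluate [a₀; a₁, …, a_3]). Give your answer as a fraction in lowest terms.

Starting at the tail and folding back:
Start with 1.
1 + 1/(1/1) = 1 + 1/1 = 2/1
3 + 1/(2/1) = 3 + 1/2 = 7/2
2 + 1/(7/2) = 2 + 2/7 = 16/7

16/7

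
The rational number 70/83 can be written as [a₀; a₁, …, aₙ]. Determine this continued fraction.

[0; 1, 5, 2, 1, 1, 2]

Apply division with remainder until the remainder is 0:
⌊70/83⌋ = 0, remainder 70
⌊83/70⌋ = 1, remainder 13
⌊70/13⌋ = 5, remainder 5
⌊13/5⌋ = 2, remainder 3
⌊5/3⌋ = 1, remainder 2
⌊3/2⌋ = 1, remainder 1
⌊2/1⌋ = 2, remainder 0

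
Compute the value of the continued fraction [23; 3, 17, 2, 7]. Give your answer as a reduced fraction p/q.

18685/801

Compute successive convergents:
a_0 = 23: 23/1
a_1 = 3: 70/3
a_2 = 17: 1213/52
a_3 = 2: 2496/107
a_4 = 7: 18685/801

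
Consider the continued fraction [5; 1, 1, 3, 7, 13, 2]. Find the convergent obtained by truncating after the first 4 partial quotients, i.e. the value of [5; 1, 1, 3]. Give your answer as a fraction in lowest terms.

Start with 3.
1 + 1/(3/1) = 1 + 1/3 = 4/3
1 + 1/(4/3) = 1 + 3/4 = 7/4
5 + 1/(7/4) = 5 + 4/7 = 39/7

39/7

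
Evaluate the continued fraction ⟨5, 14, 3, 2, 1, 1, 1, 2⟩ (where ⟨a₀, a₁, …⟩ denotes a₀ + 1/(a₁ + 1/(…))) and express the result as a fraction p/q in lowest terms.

5146/1015

Start with 2.
1 + 1/(2/1) = 1 + 1/2 = 3/2
1 + 1/(3/2) = 1 + 2/3 = 5/3
1 + 1/(5/3) = 1 + 3/5 = 8/5
2 + 1/(8/5) = 2 + 5/8 = 21/8
3 + 1/(21/8) = 3 + 8/21 = 71/21
14 + 1/(71/21) = 14 + 21/71 = 1015/71
5 + 1/(1015/71) = 5 + 71/1015 = 5146/1015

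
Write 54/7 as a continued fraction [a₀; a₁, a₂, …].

[7; 1, 2, 2]

Apply division with remainder until the remainder is 0:
⌊54/7⌋ = 7, remainder 5
⌊7/5⌋ = 1, remainder 2
⌊5/2⌋ = 2, remainder 1
⌊2/1⌋ = 2, remainder 0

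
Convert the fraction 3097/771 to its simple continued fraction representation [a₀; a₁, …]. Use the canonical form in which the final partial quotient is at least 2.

[4; 59, 3, 4]

3097 ÷ 771 → quotient 4, remainder 13
771 ÷ 13 → quotient 59, remainder 4
13 ÷ 4 → quotient 3, remainder 1
4 ÷ 1 → quotient 4, remainder 0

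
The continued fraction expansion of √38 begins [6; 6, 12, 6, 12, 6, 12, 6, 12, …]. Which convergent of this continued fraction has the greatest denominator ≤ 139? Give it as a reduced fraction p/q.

450/73

a_0 = 6: 6/1  (≤ bound)
a_1 = 6: 37/6  (≤ bound)
a_2 = 12: 450/73  (≤ bound)
a_3 = 6: 2737/444  (> 139, stop)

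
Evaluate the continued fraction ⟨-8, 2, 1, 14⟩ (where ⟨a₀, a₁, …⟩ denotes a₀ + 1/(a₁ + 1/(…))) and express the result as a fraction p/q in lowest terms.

-337/44

a_0 = -8: -8/1
a_1 = 2: -15/2
a_2 = 1: -23/3
a_3 = 14: -337/44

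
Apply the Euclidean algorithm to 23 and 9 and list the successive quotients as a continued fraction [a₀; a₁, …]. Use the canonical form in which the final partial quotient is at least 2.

23 ÷ 9 → quotient 2, remainder 5
9 ÷ 5 → quotient 1, remainder 4
5 ÷ 4 → quotient 1, remainder 1
4 ÷ 1 → quotient 4, remainder 0

[2; 1, 1, 4]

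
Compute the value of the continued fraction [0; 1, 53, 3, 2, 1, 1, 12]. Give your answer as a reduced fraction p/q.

Use the convergent recurrence hₖ = aₖ·hₖ₋₁ + hₖ₋₂ (and likewise for the denominators kₖ):
a_0 = 0: 0/1
a_1 = 1: 1/1
a_2 = 53: 53/54
a_3 = 3: 160/163
a_4 = 2: 373/380
a_5 = 1: 533/543
a_6 = 1: 906/923
a_7 = 12: 11405/11619

11405/11619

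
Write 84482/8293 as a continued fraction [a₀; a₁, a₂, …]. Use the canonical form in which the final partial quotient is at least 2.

84482 ÷ 8293 → quotient 10, remainder 1552
8293 ÷ 1552 → quotient 5, remainder 533
1552 ÷ 533 → quotient 2, remainder 486
533 ÷ 486 → quotient 1, remainder 47
486 ÷ 47 → quotient 10, remainder 16
47 ÷ 16 → quotient 2, remainder 15
16 ÷ 15 → quotient 1, remainder 1
15 ÷ 1 → quotient 15, remainder 0

[10; 5, 2, 1, 10, 2, 1, 15]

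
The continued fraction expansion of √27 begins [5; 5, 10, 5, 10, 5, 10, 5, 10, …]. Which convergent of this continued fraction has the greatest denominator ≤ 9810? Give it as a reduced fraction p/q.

13775/2651

List convergents until the denominator exceeds the bound:
a_0 = 5: 5/1  (≤ bound)
a_1 = 5: 26/5  (≤ bound)
a_2 = 10: 265/51  (≤ bound)
a_3 = 5: 1351/260  (≤ bound)
a_4 = 10: 13775/2651  (≤ bound)
a_5 = 5: 70226/13515  (> 9810, stop)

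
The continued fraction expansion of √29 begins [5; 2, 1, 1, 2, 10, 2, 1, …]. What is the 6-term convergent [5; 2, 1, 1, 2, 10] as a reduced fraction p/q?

727/135

Use the convergent recurrence hₖ = aₖ·hₖ₋₁ + hₖ₋₂ (and likewise for the denominators kₖ):
a_0 = 5: 5/1
a_1 = 2: 11/2
a_2 = 1: 16/3
a_3 = 1: 27/5
a_4 = 2: 70/13
a_5 = 10: 727/135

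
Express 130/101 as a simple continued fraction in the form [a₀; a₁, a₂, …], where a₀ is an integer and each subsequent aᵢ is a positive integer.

[1; 3, 2, 14]

Apply division with remainder until the remainder is 0:
130 = 1·101 + 29, so a_0 = 1
101 = 3·29 + 14, so a_1 = 3
29 = 2·14 + 1, so a_2 = 2
14 = 14·1 + 0, so a_3 = 14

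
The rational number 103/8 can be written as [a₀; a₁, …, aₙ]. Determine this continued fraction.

⌊103/8⌋ = 12, remainder 7
⌊8/7⌋ = 1, remainder 1
⌊7/1⌋ = 7, remainder 0

[12; 1, 7]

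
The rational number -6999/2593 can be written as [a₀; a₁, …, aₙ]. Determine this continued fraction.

[-3; 3, 3, 12, 21]

⌊-6999/2593⌋ = -3, remainder 780
⌊2593/780⌋ = 3, remainder 253
⌊780/253⌋ = 3, remainder 21
⌊253/21⌋ = 12, remainder 1
⌊21/1⌋ = 21, remainder 0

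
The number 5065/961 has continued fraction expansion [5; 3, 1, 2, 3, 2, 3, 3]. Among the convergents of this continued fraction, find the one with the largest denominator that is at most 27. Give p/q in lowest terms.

58/11

List convergents until the denominator exceeds the bound:
a_0 = 5: 5/1  (≤ bound)
a_1 = 3: 16/3  (≤ bound)
a_2 = 1: 21/4  (≤ bound)
a_3 = 2: 58/11  (≤ bound)
a_4 = 3: 195/37  (> 27, stop)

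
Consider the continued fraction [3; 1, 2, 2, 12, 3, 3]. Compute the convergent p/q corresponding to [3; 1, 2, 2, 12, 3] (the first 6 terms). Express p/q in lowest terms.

995/268

Start with 3.
12 + 1/(3/1) = 12 + 1/3 = 37/3
2 + 1/(37/3) = 2 + 3/37 = 77/37
2 + 1/(77/37) = 2 + 37/77 = 191/77
1 + 1/(191/77) = 1 + 77/191 = 268/191
3 + 1/(268/191) = 3 + 191/268 = 995/268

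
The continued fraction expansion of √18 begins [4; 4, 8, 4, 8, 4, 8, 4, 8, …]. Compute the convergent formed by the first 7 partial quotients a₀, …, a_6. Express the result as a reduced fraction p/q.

Start with 8.
4 + 1/(8/1) = 4 + 1/8 = 33/8
8 + 1/(33/8) = 8 + 8/33 = 272/33
4 + 1/(272/33) = 4 + 33/272 = 1121/272
8 + 1/(1121/272) = 8 + 272/1121 = 9240/1121
4 + 1/(9240/1121) = 4 + 1121/9240 = 38081/9240
4 + 1/(38081/9240) = 4 + 9240/38081 = 161564/38081

161564/38081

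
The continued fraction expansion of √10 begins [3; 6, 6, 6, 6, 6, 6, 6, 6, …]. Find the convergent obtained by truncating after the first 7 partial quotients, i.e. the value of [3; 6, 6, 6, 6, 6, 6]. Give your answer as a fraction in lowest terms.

168717/53353

Start with 6.
6 + 1/(6/1) = 6 + 1/6 = 37/6
6 + 1/(37/6) = 6 + 6/37 = 228/37
6 + 1/(228/37) = 6 + 37/228 = 1405/228
6 + 1/(1405/228) = 6 + 228/1405 = 8658/1405
6 + 1/(8658/1405) = 6 + 1405/8658 = 53353/8658
3 + 1/(53353/8658) = 3 + 8658/53353 = 168717/53353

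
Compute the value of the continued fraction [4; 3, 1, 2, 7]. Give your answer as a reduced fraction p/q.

Use the convergent recurrence hₖ = aₖ·hₖ₋₁ + hₖ₋₂ (and likewise for the denominators kₖ):
a_0 = 4: 4/1
a_1 = 3: 13/3
a_2 = 1: 17/4
a_3 = 2: 47/11
a_4 = 7: 346/81

346/81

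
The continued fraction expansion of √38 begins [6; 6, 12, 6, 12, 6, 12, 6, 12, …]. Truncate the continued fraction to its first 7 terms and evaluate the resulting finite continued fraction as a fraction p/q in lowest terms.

2463306/399601

Use the convergent recurrence hₖ = aₖ·hₖ₋₁ + hₖ₋₂ (and likewise for the denominators kₖ):
a_0 = 6: 6/1
a_1 = 6: 37/6
a_2 = 12: 450/73
a_3 = 6: 2737/444
a_4 = 12: 33294/5401
a_5 = 6: 202501/32850
a_6 = 12: 2463306/399601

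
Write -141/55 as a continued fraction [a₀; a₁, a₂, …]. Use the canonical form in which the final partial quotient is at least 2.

Run the Euclidean algorithm, recording each quotient:
⌊-141/55⌋ = -3, remainder 24
⌊55/24⌋ = 2, remainder 7
⌊24/7⌋ = 3, remainder 3
⌊7/3⌋ = 2, remainder 1
⌊3/1⌋ = 3, remainder 0

[-3; 2, 3, 2, 3]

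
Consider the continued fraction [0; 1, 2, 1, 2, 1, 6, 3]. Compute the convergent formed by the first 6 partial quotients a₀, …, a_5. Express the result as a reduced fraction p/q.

a_0 = 0: 0/1
a_1 = 1: 1/1
a_2 = 2: 2/3
a_3 = 1: 3/4
a_4 = 2: 8/11
a_5 = 1: 11/15

11/15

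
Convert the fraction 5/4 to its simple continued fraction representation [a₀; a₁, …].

[1; 4]

5 ÷ 4 → quotient 1, remainder 1
4 ÷ 1 → quotient 4, remainder 0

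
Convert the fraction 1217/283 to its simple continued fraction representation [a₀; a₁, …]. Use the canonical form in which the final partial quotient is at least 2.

⌊1217/283⌋ = 4, remainder 85
⌊283/85⌋ = 3, remainder 28
⌊85/28⌋ = 3, remainder 1
⌊28/1⌋ = 28, remainder 0

[4; 3, 3, 28]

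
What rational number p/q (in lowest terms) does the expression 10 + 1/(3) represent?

31/3

a_0 = 10: 10/1
a_1 = 3: 31/3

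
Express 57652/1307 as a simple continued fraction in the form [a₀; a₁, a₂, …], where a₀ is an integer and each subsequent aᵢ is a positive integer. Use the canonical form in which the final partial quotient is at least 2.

[44; 9, 13, 11]

57652 ÷ 1307 → quotient 44, remainder 144
1307 ÷ 144 → quotient 9, remainder 11
144 ÷ 11 → quotient 13, remainder 1
11 ÷ 1 → quotient 11, remainder 0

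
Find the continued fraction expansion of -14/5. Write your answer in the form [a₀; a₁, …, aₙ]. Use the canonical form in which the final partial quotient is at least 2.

[-3; 5]

Apply division with remainder until the remainder is 0:
⌊-14/5⌋ = -3, remainder 1
⌊5/1⌋ = 5, remainder 0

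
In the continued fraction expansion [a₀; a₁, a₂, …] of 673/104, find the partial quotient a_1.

Apply division with remainder until the remainder is 0:
673 ÷ 104 → quotient 6, remainder 49
104 ÷ 49 → quotient 2, remainder 6

2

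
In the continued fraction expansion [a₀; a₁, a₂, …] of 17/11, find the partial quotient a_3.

5

⌊17/11⌋ = 1, remainder 6
⌊11/6⌋ = 1, remainder 5
⌊6/5⌋ = 1, remainder 1
⌊5/1⌋ = 5, remainder 0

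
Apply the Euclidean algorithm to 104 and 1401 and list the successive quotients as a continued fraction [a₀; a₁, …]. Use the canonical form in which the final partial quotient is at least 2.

[0; 13, 2, 8, 6]

⌊104/1401⌋ = 0, remainder 104
⌊1401/104⌋ = 13, remainder 49
⌊104/49⌋ = 2, remainder 6
⌊49/6⌋ = 8, remainder 1
⌊6/1⌋ = 6, remainder 0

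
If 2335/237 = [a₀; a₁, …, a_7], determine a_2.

Apply division with remainder until the remainder is 0:
2335 ÷ 237 → quotient 9, remainder 202
237 ÷ 202 → quotient 1, remainder 35
202 ÷ 35 → quotient 5, remainder 27

5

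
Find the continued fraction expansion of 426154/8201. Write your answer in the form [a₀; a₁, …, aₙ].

[51; 1, 26, 1, 1, 11, 1, 11]

⌊426154/8201⌋ = 51, remainder 7903
⌊8201/7903⌋ = 1, remainder 298
⌊7903/298⌋ = 26, remainder 155
⌊298/155⌋ = 1, remainder 143
⌊155/143⌋ = 1, remainder 12
⌊143/12⌋ = 11, remainder 11
⌊12/11⌋ = 1, remainder 1
⌊11/1⌋ = 11, remainder 0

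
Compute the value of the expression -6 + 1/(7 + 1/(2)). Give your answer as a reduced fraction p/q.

-88/15

Start with 2.
7 + 1/(2/1) = 7 + 1/2 = 15/2
-6 + 1/(15/2) = -6 + 2/15 = -88/15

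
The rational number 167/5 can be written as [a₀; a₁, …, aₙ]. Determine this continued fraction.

[33; 2, 2]

167 ÷ 5 → quotient 33, remainder 2
5 ÷ 2 → quotient 2, remainder 1
2 ÷ 1 → quotient 2, remainder 0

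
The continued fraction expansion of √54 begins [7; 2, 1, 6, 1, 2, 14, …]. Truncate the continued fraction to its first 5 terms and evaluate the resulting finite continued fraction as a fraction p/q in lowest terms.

Start with 1.
6 + 1/(1/1) = 6 + 1/1 = 7/1
1 + 1/(7/1) = 1 + 1/7 = 8/7
2 + 1/(8/7) = 2 + 7/8 = 23/8
7 + 1/(23/8) = 7 + 8/23 = 169/23

169/23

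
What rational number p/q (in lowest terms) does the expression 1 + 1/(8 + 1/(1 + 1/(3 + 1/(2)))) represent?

Start with 2.
3 + 1/(2/1) = 3 + 1/2 = 7/2
1 + 1/(7/2) = 1 + 2/7 = 9/7
8 + 1/(9/7) = 8 + 7/9 = 79/9
1 + 1/(79/9) = 1 + 9/79 = 88/79

88/79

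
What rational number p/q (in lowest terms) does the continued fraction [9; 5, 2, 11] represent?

1157/126

Start with 11.
2 + 1/(11/1) = 2 + 1/11 = 23/11
5 + 1/(23/11) = 5 + 11/23 = 126/23
9 + 1/(126/23) = 9 + 23/126 = 1157/126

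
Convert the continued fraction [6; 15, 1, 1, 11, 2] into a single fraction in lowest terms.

Collapse the nested fraction from the inside out:
Start with 2.
11 + 1/(2/1) = 11 + 1/2 = 23/2
1 + 1/(23/2) = 1 + 2/23 = 25/23
1 + 1/(25/23) = 1 + 23/25 = 48/25
15 + 1/(48/25) = 15 + 25/48 = 745/48
6 + 1/(745/48) = 6 + 48/745 = 4518/745

4518/745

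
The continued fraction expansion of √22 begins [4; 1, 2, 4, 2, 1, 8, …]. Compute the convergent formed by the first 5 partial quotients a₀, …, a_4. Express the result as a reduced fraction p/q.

136/29

Start with 2.
4 + 1/(2/1) = 4 + 1/2 = 9/2
2 + 1/(9/2) = 2 + 2/9 = 20/9
1 + 1/(20/9) = 1 + 9/20 = 29/20
4 + 1/(29/20) = 4 + 20/29 = 136/29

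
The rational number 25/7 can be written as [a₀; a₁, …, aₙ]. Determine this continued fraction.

25 ÷ 7 → quotient 3, remainder 4
7 ÷ 4 → quotient 1, remainder 3
4 ÷ 3 → quotient 1, remainder 1
3 ÷ 1 → quotient 3, remainder 0

[3; 1, 1, 3]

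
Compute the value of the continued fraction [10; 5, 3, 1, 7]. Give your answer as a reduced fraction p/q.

Build up convergents one term at a time:
a_0 = 10: 10/1
a_1 = 5: 51/5
a_2 = 3: 163/16
a_3 = 1: 214/21
a_4 = 7: 1661/163

1661/163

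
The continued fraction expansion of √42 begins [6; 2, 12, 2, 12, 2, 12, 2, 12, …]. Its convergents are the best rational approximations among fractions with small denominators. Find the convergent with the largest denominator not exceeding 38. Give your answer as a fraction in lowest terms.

162/25

List convergents until the denominator exceeds the bound:
a_0 = 6: 6/1  (≤ bound)
a_1 = 2: 13/2  (≤ bound)
a_2 = 12: 162/25  (≤ bound)
a_3 = 2: 337/52  (> 38, stop)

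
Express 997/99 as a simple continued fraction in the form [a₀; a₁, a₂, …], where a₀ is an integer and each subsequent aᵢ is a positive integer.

Run the Euclidean algorithm, recording each quotient:
997 = 10·99 + 7, so a_0 = 10
99 = 14·7 + 1, so a_1 = 14
7 = 7·1 + 0, so a_2 = 7

[10; 14, 7]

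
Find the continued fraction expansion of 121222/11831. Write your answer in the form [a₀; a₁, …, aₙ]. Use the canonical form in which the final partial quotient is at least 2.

⌊121222/11831⌋ = 10, remainder 2912
⌊11831/2912⌋ = 4, remainder 183
⌊2912/183⌋ = 15, remainder 167
⌊183/167⌋ = 1, remainder 16
⌊167/16⌋ = 10, remainder 7
⌊16/7⌋ = 2, remainder 2
⌊7/2⌋ = 3, remainder 1
⌊2/1⌋ = 2, remainder 0

[10; 4, 15, 1, 10, 2, 3, 2]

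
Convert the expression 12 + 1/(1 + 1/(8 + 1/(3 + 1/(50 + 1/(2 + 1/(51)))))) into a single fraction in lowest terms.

1889509/146555

a_0 = 12: 12/1
a_1 = 1: 13/1
a_2 = 8: 116/9
a_3 = 3: 361/28
a_4 = 50: 18166/1409
a_5 = 2: 36693/2846
a_6 = 51: 1889509/146555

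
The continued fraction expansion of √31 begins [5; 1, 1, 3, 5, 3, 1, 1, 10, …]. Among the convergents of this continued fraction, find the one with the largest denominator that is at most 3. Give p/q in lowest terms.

11/2

a_0 = 5: 5/1  (≤ bound)
a_1 = 1: 6/1  (≤ bound)
a_2 = 1: 11/2  (≤ bound)
a_3 = 3: 39/7  (> 3, stop)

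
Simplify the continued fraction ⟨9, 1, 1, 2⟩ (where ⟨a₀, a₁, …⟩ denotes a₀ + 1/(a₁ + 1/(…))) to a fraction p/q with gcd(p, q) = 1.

48/5

Build up convergents one term at a time:
a_0 = 9: 9/1
a_1 = 1: 10/1
a_2 = 1: 19/2
a_3 = 2: 48/5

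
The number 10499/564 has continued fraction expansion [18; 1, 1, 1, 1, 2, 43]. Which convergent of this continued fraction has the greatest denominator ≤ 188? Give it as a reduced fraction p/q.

242/13

a_0 = 18: 18/1  (≤ bound)
a_1 = 1: 19/1  (≤ bound)
a_2 = 1: 37/2  (≤ bound)
a_3 = 1: 56/3  (≤ bound)
a_4 = 1: 93/5  (≤ bound)
a_5 = 2: 242/13  (≤ bound)
a_6 = 43: 10499/564  (> 188, stop)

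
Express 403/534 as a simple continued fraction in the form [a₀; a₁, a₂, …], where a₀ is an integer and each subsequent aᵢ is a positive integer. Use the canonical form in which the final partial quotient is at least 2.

[0; 1, 3, 13, 10]

Run the Euclidean algorithm, recording each quotient:
403 = 0·534 + 403, so a_0 = 0
534 = 1·403 + 131, so a_1 = 1
403 = 3·131 + 10, so a_2 = 3
131 = 13·10 + 1, so a_3 = 13
10 = 10·1 + 0, so a_4 = 10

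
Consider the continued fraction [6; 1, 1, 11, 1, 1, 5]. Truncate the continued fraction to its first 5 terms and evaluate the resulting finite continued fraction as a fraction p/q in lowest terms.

Start with 1.
11 + 1/(1/1) = 11 + 1/1 = 12/1
1 + 1/(12/1) = 1 + 1/12 = 13/12
1 + 1/(13/12) = 1 + 12/13 = 25/13
6 + 1/(25/13) = 6 + 13/25 = 163/25

163/25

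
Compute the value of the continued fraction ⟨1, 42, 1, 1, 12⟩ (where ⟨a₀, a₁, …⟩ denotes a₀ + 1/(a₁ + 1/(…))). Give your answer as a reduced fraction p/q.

Collapse the nested fraction from the inside out:
Start with 12.
1 + 1/(12/1) = 1 + 1/12 = 13/12
1 + 1/(13/12) = 1 + 12/13 = 25/13
42 + 1/(25/13) = 42 + 13/25 = 1063/25
1 + 1/(1063/25) = 1 + 25/1063 = 1088/1063

1088/1063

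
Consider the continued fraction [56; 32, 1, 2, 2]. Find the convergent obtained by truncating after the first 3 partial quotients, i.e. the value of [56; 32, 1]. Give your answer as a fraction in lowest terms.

a_0 = 56: 56/1
a_1 = 32: 1793/32
a_2 = 1: 1849/33

1849/33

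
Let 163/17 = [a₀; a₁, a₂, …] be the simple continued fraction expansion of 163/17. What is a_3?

2

163 ÷ 17 → quotient 9, remainder 10
17 ÷ 10 → quotient 1, remainder 7
10 ÷ 7 → quotient 1, remainder 3
7 ÷ 3 → quotient 2, remainder 1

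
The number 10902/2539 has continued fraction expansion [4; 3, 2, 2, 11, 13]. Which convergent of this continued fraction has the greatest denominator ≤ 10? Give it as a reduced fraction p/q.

List convergents until the denominator exceeds the bound:
a_0 = 4: 4/1  (≤ bound)
a_1 = 3: 13/3  (≤ bound)
a_2 = 2: 30/7  (≤ bound)
a_3 = 2: 73/17  (> 10, stop)

30/7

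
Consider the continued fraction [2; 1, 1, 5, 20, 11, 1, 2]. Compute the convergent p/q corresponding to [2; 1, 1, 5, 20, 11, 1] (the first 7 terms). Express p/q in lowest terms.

Start with 1.
11 + 1/(1/1) = 11 + 1/1 = 12/1
20 + 1/(12/1) = 20 + 1/12 = 241/12
5 + 1/(241/12) = 5 + 12/241 = 1217/241
1 + 1/(1217/241) = 1 + 241/1217 = 1458/1217
1 + 1/(1458/1217) = 1 + 1217/1458 = 2675/1458
2 + 1/(2675/1458) = 2 + 1458/2675 = 6808/2675

6808/2675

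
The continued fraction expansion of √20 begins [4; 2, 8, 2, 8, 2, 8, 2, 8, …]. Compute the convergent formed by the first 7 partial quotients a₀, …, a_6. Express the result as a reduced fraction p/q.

a_0 = 4: 4/1
a_1 = 2: 9/2
a_2 = 8: 76/17
a_3 = 2: 161/36
a_4 = 8: 1364/305
a_5 = 2: 2889/646
a_6 = 8: 24476/5473

24476/5473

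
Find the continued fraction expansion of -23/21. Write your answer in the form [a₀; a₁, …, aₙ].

[-2; 1, 9, 2]

Run the Euclidean algorithm, recording each quotient:
-23 = -2·21 + 19, so a_0 = -2
21 = 1·19 + 2, so a_1 = 1
19 = 9·2 + 1, so a_2 = 9
2 = 2·1 + 0, so a_3 = 2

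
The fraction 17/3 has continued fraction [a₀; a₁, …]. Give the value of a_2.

Apply division with remainder until the remainder is 0:
⌊17/3⌋ = 5, remainder 2
⌊3/2⌋ = 1, remainder 1
⌊2/1⌋ = 2, remainder 0

2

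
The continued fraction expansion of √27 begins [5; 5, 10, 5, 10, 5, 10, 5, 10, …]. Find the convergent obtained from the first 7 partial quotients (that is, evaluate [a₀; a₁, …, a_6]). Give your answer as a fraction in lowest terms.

716035/137801

a_0 = 5: 5/1
a_1 = 5: 26/5
a_2 = 10: 265/51
a_3 = 5: 1351/260
a_4 = 10: 13775/2651
a_5 = 5: 70226/13515
a_6 = 10: 716035/137801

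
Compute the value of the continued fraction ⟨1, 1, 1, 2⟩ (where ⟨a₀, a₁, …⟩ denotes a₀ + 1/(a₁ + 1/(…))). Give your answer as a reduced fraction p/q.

8/5

Use the convergent recurrence hₖ = aₖ·hₖ₋₁ + hₖ₋₂ (and likewise for the denominators kₖ):
a_0 = 1: 1/1
a_1 = 1: 2/1
a_2 = 1: 3/2
a_3 = 2: 8/5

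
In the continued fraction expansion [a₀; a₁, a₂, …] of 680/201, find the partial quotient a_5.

1

Apply division with remainder until the remainder is 0:
680 ÷ 201 → quotient 3, remainder 77
201 ÷ 77 → quotient 2, remainder 47
77 ÷ 47 → quotient 1, remainder 30
47 ÷ 30 → quotient 1, remainder 17
30 ÷ 17 → quotient 1, remainder 13
17 ÷ 13 → quotient 1, remainder 4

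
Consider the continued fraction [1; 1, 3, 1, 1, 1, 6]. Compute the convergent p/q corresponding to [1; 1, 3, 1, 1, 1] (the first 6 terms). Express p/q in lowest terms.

Start with 1.
1 + 1/(1/1) = 1 + 1/1 = 2/1
1 + 1/(2/1) = 1 + 1/2 = 3/2
3 + 1/(3/2) = 3 + 2/3 = 11/3
1 + 1/(11/3) = 1 + 3/11 = 14/11
1 + 1/(14/11) = 1 + 11/14 = 25/14

25/14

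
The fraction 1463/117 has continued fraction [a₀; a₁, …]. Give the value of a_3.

Run the Euclidean algorithm, recording each quotient:
1463 = 12·117 + 59, so a_0 = 12
117 = 1·59 + 58, so a_1 = 1
59 = 1·58 + 1, so a_2 = 1
58 = 58·1 + 0, so a_3 = 58

58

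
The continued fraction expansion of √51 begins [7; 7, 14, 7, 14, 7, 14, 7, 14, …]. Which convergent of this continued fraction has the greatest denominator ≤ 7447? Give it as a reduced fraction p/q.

4999/700

a_0 = 7: 7/1  (≤ bound)
a_1 = 7: 50/7  (≤ bound)
a_2 = 14: 707/99  (≤ bound)
a_3 = 7: 4999/700  (≤ bound)
a_4 = 14: 70693/9899  (> 7447, stop)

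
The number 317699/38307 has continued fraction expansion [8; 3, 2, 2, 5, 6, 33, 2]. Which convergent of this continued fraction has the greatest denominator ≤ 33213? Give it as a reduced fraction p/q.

a_0 = 8: 8/1  (≤ bound)
a_1 = 3: 25/3  (≤ bound)
a_2 = 2: 58/7  (≤ bound)
a_3 = 2: 141/17  (≤ bound)
a_4 = 5: 763/92  (≤ bound)
a_5 = 6: 4719/569  (≤ bound)
a_6 = 33: 156490/18869  (≤ bound)
a_7 = 2: 317699/38307  (> 33213, stop)

156490/18869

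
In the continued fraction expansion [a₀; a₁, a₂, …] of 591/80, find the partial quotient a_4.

2

Run the Euclidean algorithm, recording each quotient:
591 = 7·80 + 31, so a_0 = 7
80 = 2·31 + 18, so a_1 = 2
31 = 1·18 + 13, so a_2 = 1
18 = 1·13 + 5, so a_3 = 1
13 = 2·5 + 3, so a_4 = 2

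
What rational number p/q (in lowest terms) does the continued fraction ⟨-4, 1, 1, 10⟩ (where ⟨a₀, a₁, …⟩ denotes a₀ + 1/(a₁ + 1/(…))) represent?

-73/21

a_0 = -4: -4/1
a_1 = 1: -3/1
a_2 = 1: -7/2
a_3 = 10: -73/21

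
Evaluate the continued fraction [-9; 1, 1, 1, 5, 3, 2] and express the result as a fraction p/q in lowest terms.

Start with 2.
3 + 1/(2/1) = 3 + 1/2 = 7/2
5 + 1/(7/2) = 5 + 2/7 = 37/7
1 + 1/(37/7) = 1 + 7/37 = 44/37
1 + 1/(44/37) = 1 + 37/44 = 81/44
1 + 1/(81/44) = 1 + 44/81 = 125/81
-9 + 1/(125/81) = -9 + 81/125 = -1044/125

-1044/125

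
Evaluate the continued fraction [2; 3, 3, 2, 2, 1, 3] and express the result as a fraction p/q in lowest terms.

a_0 = 2: 2/1
a_1 = 3: 7/3
a_2 = 3: 23/10
a_3 = 2: 53/23
a_4 = 2: 129/56
a_5 = 1: 182/79
a_6 = 3: 675/293

675/293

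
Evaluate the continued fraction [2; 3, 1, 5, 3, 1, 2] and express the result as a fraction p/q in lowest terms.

Start with 2.
1 + 1/(2/1) = 1 + 1/2 = 3/2
3 + 1/(3/2) = 3 + 2/3 = 11/3
5 + 1/(11/3) = 5 + 3/11 = 58/11
1 + 1/(58/11) = 1 + 11/58 = 69/58
3 + 1/(69/58) = 3 + 58/69 = 265/69
2 + 1/(265/69) = 2 + 69/265 = 599/265

599/265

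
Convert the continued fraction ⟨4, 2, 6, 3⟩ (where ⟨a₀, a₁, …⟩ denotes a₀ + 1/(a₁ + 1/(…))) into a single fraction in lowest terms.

183/41

a_0 = 4: 4/1
a_1 = 2: 9/2
a_2 = 6: 58/13
a_3 = 3: 183/41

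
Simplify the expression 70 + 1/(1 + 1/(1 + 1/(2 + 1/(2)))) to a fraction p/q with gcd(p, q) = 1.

847/12

a_0 = 70: 70/1
a_1 = 1: 71/1
a_2 = 1: 141/2
a_3 = 2: 353/5
a_4 = 2: 847/12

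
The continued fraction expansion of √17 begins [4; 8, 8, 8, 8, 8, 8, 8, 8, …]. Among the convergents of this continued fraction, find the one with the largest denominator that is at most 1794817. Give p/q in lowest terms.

1166876/283009

List convergents until the denominator exceeds the bound:
a_0 = 4: 4/1  (≤ bound)
a_1 = 8: 33/8  (≤ bound)
a_2 = 8: 268/65  (≤ bound)
a_3 = 8: 2177/528  (≤ bound)
a_4 = 8: 17684/4289  (≤ bound)
a_5 = 8: 143649/34840  (≤ bound)
a_6 = 8: 1166876/283009  (≤ bound)
a_7 = 8: 9478657/2298912  (> 1794817, stop)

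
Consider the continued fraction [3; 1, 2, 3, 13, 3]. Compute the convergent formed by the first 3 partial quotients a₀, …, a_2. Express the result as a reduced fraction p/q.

11/3

Start with 2.
1 + 1/(2/1) = 1 + 1/2 = 3/2
3 + 1/(3/2) = 3 + 2/3 = 11/3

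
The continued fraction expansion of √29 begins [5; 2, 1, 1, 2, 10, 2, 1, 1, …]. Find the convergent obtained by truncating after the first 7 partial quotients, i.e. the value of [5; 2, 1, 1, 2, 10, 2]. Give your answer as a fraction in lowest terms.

1524/283

Collapse the nested fraction from the inside out:
Start with 2.
10 + 1/(2/1) = 10 + 1/2 = 21/2
2 + 1/(21/2) = 2 + 2/21 = 44/21
1 + 1/(44/21) = 1 + 21/44 = 65/44
1 + 1/(65/44) = 1 + 44/65 = 109/65
2 + 1/(109/65) = 2 + 65/109 = 283/109
5 + 1/(283/109) = 5 + 109/283 = 1524/283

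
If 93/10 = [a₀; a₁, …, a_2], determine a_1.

3

93 = 9·10 + 3, so a_0 = 9
10 = 3·3 + 1, so a_1 = 3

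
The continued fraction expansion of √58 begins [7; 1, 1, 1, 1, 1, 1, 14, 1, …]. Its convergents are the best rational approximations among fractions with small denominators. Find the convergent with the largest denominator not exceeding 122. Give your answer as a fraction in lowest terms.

99/13

List convergents until the denominator exceeds the bound:
a_0 = 7: 7/1  (≤ bound)
a_1 = 1: 8/1  (≤ bound)
a_2 = 1: 15/2  (≤ bound)
a_3 = 1: 23/3  (≤ bound)
a_4 = 1: 38/5  (≤ bound)
a_5 = 1: 61/8  (≤ bound)
a_6 = 1: 99/13  (≤ bound)
a_7 = 14: 1447/190  (> 122, stop)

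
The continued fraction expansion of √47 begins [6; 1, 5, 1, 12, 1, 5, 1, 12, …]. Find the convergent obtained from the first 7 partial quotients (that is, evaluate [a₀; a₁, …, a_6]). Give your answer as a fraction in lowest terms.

3942/575

a_0 = 6: 6/1
a_1 = 1: 7/1
a_2 = 5: 41/6
a_3 = 1: 48/7
a_4 = 12: 617/90
a_5 = 1: 665/97
a_6 = 5: 3942/575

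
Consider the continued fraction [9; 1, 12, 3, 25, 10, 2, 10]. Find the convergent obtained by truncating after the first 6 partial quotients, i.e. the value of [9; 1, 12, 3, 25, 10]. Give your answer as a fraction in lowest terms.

Start with 10.
25 + 1/(10/1) = 25 + 1/10 = 251/10
3 + 1/(251/10) = 3 + 10/251 = 763/251
12 + 1/(763/251) = 12 + 251/763 = 9407/763
1 + 1/(9407/763) = 1 + 763/9407 = 10170/9407
9 + 1/(10170/9407) = 9 + 9407/10170 = 100937/10170

100937/10170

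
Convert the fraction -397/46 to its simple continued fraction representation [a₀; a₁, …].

-397 ÷ 46 → quotient -9, remainder 17
46 ÷ 17 → quotient 2, remainder 12
17 ÷ 12 → quotient 1, remainder 5
12 ÷ 5 → quotient 2, remainder 2
5 ÷ 2 → quotient 2, remainder 1
2 ÷ 1 → quotient 2, remainder 0

[-9; 2, 1, 2, 2, 2]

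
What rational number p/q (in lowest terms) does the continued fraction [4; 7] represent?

29/7

Starting at the tail and folding back:
Start with 7.
4 + 1/(7/1) = 4 + 1/7 = 29/7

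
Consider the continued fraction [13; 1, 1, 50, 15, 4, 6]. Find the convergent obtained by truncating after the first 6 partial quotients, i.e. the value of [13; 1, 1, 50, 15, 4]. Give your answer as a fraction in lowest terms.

Work from the innermost term outward:
Start with 4.
15 + 1/(4/1) = 15 + 1/4 = 61/4
50 + 1/(61/4) = 50 + 4/61 = 3054/61
1 + 1/(3054/61) = 1 + 61/3054 = 3115/3054
1 + 1/(3115/3054) = 1 + 3054/3115 = 6169/3115
13 + 1/(6169/3115) = 13 + 3115/6169 = 83312/6169

83312/6169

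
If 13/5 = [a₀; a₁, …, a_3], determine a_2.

⌊13/5⌋ = 2, remainder 3
⌊5/3⌋ = 1, remainder 2
⌊3/2⌋ = 1, remainder 1

1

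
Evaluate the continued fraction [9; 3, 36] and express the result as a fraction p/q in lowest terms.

a_0 = 9: 9/1
a_1 = 3: 28/3
a_2 = 36: 1017/109

1017/109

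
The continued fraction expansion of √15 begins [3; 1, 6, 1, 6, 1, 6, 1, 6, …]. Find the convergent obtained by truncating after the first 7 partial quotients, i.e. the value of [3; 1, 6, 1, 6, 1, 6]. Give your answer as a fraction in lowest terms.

1677/433

Work from the innermost term outward:
Start with 6.
1 + 1/(6/1) = 1 + 1/6 = 7/6
6 + 1/(7/6) = 6 + 6/7 = 48/7
1 + 1/(48/7) = 1 + 7/48 = 55/48
6 + 1/(55/48) = 6 + 48/55 = 378/55
1 + 1/(378/55) = 1 + 55/378 = 433/378
3 + 1/(433/378) = 3 + 378/433 = 1677/433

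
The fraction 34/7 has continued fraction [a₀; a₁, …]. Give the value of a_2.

34 = 4·7 + 6, so a_0 = 4
7 = 1·6 + 1, so a_1 = 1
6 = 6·1 + 0, so a_2 = 6

6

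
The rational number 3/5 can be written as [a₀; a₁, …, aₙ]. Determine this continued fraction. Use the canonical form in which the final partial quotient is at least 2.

[0; 1, 1, 2]

3 ÷ 5 → quotient 0, remainder 3
5 ÷ 3 → quotient 1, remainder 2
3 ÷ 2 → quotient 1, remainder 1
2 ÷ 1 → quotient 2, remainder 0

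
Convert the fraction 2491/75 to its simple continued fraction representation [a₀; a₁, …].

Apply division with remainder until the remainder is 0:
⌊2491/75⌋ = 33, remainder 16
⌊75/16⌋ = 4, remainder 11
⌊16/11⌋ = 1, remainder 5
⌊11/5⌋ = 2, remainder 1
⌊5/1⌋ = 5, remainder 0

[33; 4, 1, 2, 5]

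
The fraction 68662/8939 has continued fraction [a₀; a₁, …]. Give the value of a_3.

7

68662 ÷ 8939 → quotient 7, remainder 6089
8939 ÷ 6089 → quotient 1, remainder 2850
6089 ÷ 2850 → quotient 2, remainder 389
2850 ÷ 389 → quotient 7, remainder 127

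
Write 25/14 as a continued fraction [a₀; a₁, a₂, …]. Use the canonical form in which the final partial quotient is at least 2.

25 = 1·14 + 11, so a_0 = 1
14 = 1·11 + 3, so a_1 = 1
11 = 3·3 + 2, so a_2 = 3
3 = 1·2 + 1, so a_3 = 1
2 = 2·1 + 0, so a_4 = 2

[1; 1, 3, 1, 2]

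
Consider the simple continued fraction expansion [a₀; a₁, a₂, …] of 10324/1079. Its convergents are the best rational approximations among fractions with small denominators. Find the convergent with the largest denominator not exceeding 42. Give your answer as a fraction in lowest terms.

354/37

a_0 = 9: 9/1  (≤ bound)
a_1 = 1: 10/1  (≤ bound)
a_2 = 1: 19/2  (≤ bound)
a_3 = 3: 67/7  (≤ bound)
a_4 = 5: 354/37  (≤ bound)
a_5 = 1: 421/44  (> 42, stop)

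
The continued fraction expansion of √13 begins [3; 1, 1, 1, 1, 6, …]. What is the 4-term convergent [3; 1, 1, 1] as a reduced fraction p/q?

11/3

a_0 = 3: 3/1
a_1 = 1: 4/1
a_2 = 1: 7/2
a_3 = 1: 11/3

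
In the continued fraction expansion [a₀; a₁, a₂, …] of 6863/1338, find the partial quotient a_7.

2

6863 = 5·1338 + 173, so a_0 = 5
1338 = 7·173 + 127, so a_1 = 7
173 = 1·127 + 46, so a_2 = 1
127 = 2·46 + 35, so a_3 = 2
46 = 1·35 + 11, so a_4 = 1
35 = 3·11 + 2, so a_5 = 3
11 = 5·2 + 1, so a_6 = 5
2 = 2·1 + 0, so a_7 = 2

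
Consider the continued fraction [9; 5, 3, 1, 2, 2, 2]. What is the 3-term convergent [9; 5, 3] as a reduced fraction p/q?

147/16

Start with 3.
5 + 1/(3/1) = 5 + 1/3 = 16/3
9 + 1/(16/3) = 9 + 3/16 = 147/16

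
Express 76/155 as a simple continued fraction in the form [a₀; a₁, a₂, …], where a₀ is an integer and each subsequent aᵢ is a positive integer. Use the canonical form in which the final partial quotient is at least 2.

[0; 2, 25, 3]

Apply division with remainder until the remainder is 0:
76 = 0·155 + 76, so a_0 = 0
155 = 2·76 + 3, so a_1 = 2
76 = 25·3 + 1, so a_2 = 25
3 = 3·1 + 0, so a_3 = 3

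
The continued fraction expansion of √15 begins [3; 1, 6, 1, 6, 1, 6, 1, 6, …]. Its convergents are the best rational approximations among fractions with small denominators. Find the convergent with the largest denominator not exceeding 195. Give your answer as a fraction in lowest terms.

List convergents until the denominator exceeds the bound:
a_0 = 3: 3/1  (≤ bound)
a_1 = 1: 4/1  (≤ bound)
a_2 = 6: 27/7  (≤ bound)
a_3 = 1: 31/8  (≤ bound)
a_4 = 6: 213/55  (≤ bound)
a_5 = 1: 244/63  (≤ bound)
a_6 = 6: 1677/433  (> 195, stop)

244/63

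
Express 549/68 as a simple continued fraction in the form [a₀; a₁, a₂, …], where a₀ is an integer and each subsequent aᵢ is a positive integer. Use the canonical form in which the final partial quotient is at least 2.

[8; 13, 1, 1, 2]

⌊549/68⌋ = 8, remainder 5
⌊68/5⌋ = 13, remainder 3
⌊5/3⌋ = 1, remainder 2
⌊3/2⌋ = 1, remainder 1
⌊2/1⌋ = 2, remainder 0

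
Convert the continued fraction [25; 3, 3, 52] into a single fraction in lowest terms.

13232/523

Start with 52.
3 + 1/(52/1) = 3 + 1/52 = 157/52
3 + 1/(157/52) = 3 + 52/157 = 523/157
25 + 1/(523/157) = 25 + 157/523 = 13232/523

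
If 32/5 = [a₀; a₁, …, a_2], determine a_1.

32 ÷ 5 → quotient 6, remainder 2
5 ÷ 2 → quotient 2, remainder 1

2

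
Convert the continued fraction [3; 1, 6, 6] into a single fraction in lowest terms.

166/43

Start with 6.
6 + 1/(6/1) = 6 + 1/6 = 37/6
1 + 1/(37/6) = 1 + 6/37 = 43/37
3 + 1/(43/37) = 3 + 37/43 = 166/43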